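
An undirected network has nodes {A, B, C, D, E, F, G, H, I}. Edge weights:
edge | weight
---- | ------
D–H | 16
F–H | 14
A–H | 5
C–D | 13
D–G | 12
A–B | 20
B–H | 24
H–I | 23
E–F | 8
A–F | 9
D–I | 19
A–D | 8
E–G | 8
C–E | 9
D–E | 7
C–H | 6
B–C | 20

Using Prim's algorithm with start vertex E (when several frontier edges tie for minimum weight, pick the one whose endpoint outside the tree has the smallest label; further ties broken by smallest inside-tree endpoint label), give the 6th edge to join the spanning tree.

Prim's algorithm from E:
Step 1: cheapest edge leaving the tree is D–E (7); add D.
Step 2: cheapest edge leaving the tree is A–D (8); add A.
Step 3: cheapest edge leaving the tree is A–H (5); add H.
Step 4: cheapest edge leaving the tree is C–H (6); add C.
Step 5: cheapest edge leaving the tree is E–F (8); add F.
Step 6: cheapest edge leaving the tree is E–G (8); add G.
Step 7: cheapest edge leaving the tree is D–I (19); add I.
Step 8: cheapest edge leaving the tree is A–B (20); add B.
The 6th edge added is E–G.

E-G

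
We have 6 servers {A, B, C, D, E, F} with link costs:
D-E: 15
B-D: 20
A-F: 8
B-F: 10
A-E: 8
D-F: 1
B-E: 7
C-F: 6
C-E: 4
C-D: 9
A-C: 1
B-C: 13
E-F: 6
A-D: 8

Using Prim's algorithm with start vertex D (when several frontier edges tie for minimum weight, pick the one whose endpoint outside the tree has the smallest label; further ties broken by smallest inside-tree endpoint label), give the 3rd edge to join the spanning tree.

A-C

Prim's algorithm from D:
Step 1: frontier [D-F 1, A-D 8, C-D 9, D-E 15, B-D 20] → take D-F (1); add F.
Step 2: frontier [A-D 8, C-D 9, D-E 15, B-D 20, C-F 6, E-F 6, A-F 8, B-F 10] → take C-F (6); add C.
Step 3: frontier [A-C 1, C-E 4, B-C 13, A-D 8, D-E 15, B-D 20, E-F 6, A-F 8, B-F 10] → take A-C (1); add A.
Step 4: frontier [A-E 8, C-E 4, B-C 13, D-E 15, B-D 20, E-F 6, B-F 10] → take C-E (4); add E.
Step 5: frontier [B-C 13, B-D 20, B-E 7, B-F 10] → take B-E (7); add B.
The 3rd edge added is A-C.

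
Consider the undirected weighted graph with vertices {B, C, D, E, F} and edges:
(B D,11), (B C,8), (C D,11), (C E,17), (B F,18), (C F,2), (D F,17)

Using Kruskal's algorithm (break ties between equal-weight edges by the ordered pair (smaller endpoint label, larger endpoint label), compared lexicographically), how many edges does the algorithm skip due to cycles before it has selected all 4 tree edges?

Kruskal's algorithm — process edges by increasing weight (ties by edge label):
C F (2): add — endpoints in different components.
B C (8): add — endpoints in different components.
B D (11): add — endpoints in different components.
C D (11): skip — C and D already connected.
C E (17): add — endpoints in different components.
Edges rejected before the tree was complete: 1.

1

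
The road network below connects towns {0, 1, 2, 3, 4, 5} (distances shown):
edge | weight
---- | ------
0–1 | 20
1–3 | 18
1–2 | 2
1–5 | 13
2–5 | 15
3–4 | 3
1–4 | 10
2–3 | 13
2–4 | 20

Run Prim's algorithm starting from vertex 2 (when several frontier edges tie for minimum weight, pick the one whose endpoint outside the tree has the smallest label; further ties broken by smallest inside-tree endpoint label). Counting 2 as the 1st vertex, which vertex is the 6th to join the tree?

Prim, starting at 2.
Step 1: frontier [1–2 2, 2–3 13, 2–5 15, 2–4 20] → take 1–2 (2); add 1.
Step 2: frontier [1–4 10, 1–5 13, 1–3 18, 0–1 20, 2–3 13, 2–5 15, 2–4 20] → take 1–4 (10); add 4.
Step 3: frontier [1–5 13, 1–3 18, 0–1 20, 2–3 13, 2–5 15, 3–4 3] → take 3–4 (3); add 3.
Step 4: frontier [1–5 13, 0–1 20, 2–5 15] → take 1–5 (13); add 5.
Step 5: frontier [0–1 20] → take 0–1 (20); add 0.
Vertex order: 2, 1, 4, 3, 5, 0. The 6th vertex is 0.

0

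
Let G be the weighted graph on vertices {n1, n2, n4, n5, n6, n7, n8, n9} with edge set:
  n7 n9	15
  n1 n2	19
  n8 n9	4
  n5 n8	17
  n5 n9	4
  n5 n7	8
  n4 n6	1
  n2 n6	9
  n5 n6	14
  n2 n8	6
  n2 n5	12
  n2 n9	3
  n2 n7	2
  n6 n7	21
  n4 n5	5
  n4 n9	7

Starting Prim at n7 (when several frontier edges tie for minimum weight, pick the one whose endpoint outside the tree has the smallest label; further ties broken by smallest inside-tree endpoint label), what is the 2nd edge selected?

Prim, starting at n7.
Step 1: cheapest edge leaving the tree is n2 n7 (2); add n2.
Step 2: cheapest edge leaving the tree is n2 n9 (3); add n9.
Step 3: cheapest edge leaving the tree is n5 n9 (4); add n5.
Step 4: cheapest edge leaving the tree is n8 n9 (4); add n8.
Step 5: cheapest edge leaving the tree is n4 n5 (5); add n4.
Step 6: cheapest edge leaving the tree is n4 n6 (1); add n6.
Step 7: cheapest edge leaving the tree is n1 n2 (19); add n1.
The 2nd edge added is n2 n9.

n2-n9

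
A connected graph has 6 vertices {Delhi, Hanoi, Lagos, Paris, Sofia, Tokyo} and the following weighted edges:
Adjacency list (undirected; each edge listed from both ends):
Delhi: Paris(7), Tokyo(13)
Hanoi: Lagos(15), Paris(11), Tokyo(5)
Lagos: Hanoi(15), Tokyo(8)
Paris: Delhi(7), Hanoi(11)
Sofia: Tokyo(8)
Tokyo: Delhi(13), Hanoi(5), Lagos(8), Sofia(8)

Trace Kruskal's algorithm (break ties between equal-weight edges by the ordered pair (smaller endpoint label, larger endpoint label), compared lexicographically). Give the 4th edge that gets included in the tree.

Sofia-Tokyo

Kruskal: consider edges lightest-first.
Hanoi-Tokyo (5): add. Components now {Lagos} {Sofia} {Hanoi,Tokyo} {Paris} {Delhi}
Delhi-Paris (7): add. Components now {Lagos} {Sofia} {Hanoi,Tokyo} {Delhi,Paris}
Lagos-Tokyo (8): add. Components now {Hanoi,Lagos,Tokyo} {Sofia} {Delhi,Paris}
Sofia-Tokyo (8): add. Components now {Hanoi,Lagos,Sofia,Tokyo} {Delhi,Paris}
Hanoi-Paris (11): add. Components now {Delhi,Hanoi,Lagos,Paris,Sofia,Tokyo}
The 4th edge added is Sofia-Tokyo.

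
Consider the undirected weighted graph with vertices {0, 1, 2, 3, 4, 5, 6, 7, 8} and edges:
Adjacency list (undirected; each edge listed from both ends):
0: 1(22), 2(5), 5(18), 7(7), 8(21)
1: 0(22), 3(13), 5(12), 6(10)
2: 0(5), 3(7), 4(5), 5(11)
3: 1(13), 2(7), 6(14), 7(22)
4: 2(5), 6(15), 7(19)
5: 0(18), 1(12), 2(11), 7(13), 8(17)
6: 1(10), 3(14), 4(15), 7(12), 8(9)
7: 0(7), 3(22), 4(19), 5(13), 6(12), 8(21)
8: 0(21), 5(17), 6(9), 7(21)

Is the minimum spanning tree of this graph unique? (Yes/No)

Kruskal's algorithm — process edges by increasing weight (ties by edge label):
0 2 (5): add — endpoints in different components.
2 4 (5): add — endpoints in different components.
0 7 (7): add — endpoints in different components.
2 3 (7): add — endpoints in different components.
6 8 (9): add — endpoints in different components.
1 6 (10): add — endpoints in different components.
2 5 (11): add — endpoints in different components.
1 5 (12): add — endpoints in different components.
Non-tree edge 6 7 has weight 12, equal to the heaviest edge on its tree cycle — swapping gives another MST of the same weight. Not unique.

No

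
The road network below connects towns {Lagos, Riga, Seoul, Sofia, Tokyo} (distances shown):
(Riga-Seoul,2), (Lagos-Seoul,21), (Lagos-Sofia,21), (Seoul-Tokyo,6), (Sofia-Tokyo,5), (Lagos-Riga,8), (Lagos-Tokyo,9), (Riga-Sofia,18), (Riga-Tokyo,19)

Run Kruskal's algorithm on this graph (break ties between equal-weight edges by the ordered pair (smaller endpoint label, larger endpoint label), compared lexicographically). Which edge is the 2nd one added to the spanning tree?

Sort edges by weight, then run Kruskal:
Riga-Seoul (2): add — endpoints in different components.
Sofia-Tokyo (5): add — endpoints in different components.
Seoul-Tokyo (6): add — endpoints in different components.
Lagos-Riga (8): add — endpoints in different components.
The 2nd edge added is Sofia-Tokyo.

Sofia-Tokyo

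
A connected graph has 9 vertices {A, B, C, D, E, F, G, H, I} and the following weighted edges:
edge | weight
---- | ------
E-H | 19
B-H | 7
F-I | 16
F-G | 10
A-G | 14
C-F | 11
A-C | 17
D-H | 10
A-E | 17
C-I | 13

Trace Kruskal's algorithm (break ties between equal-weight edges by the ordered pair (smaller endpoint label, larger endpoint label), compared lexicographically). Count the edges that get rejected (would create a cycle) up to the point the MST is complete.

2

Sort edges by weight, then run Kruskal:
B-H (7): add — endpoints in different components.
D-H (10): add — endpoints in different components.
F-G (10): add — endpoints in different components.
C-F (11): add — endpoints in different components.
C-I (13): add — endpoints in different components.
A-G (14): add — endpoints in different components.
F-I (16): skip — F and I already connected.
A-C (17): skip — A and C already connected.
A-E (17): add — endpoints in different components.
E-H (19): add — endpoints in different components.
Edges rejected before the tree was complete: 2.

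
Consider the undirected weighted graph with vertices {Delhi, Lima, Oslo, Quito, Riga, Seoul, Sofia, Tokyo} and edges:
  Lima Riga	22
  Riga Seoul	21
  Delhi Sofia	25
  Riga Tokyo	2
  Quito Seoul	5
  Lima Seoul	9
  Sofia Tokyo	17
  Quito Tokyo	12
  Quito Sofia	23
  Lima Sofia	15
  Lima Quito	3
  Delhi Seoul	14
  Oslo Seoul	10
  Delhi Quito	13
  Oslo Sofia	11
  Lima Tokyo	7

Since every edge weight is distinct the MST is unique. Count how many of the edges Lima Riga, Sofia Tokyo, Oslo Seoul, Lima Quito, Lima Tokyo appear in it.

Kruskal's algorithm — process edges by increasing weight (ties by edge label):
Riga Tokyo (2): add — endpoints in different components.
Lima Quito (3): add — endpoints in different components.
Quito Seoul (5): add — endpoints in different components.
Lima Tokyo (7): add — endpoints in different components.
Lima Seoul (9): skip — Lima and Seoul already connected.
Oslo Seoul (10): add — endpoints in different components.
Oslo Sofia (11): add — endpoints in different components.
Quito Tokyo (12): skip — Tokyo and Quito already connected.
Delhi Quito (13): add — endpoints in different components.
MST edge set: {Riga Tokyo, Lima Quito, Quito Seoul, Lima Tokyo, Oslo Seoul, Oslo Sofia, Delhi Quito}.
Of the listed edges, {Oslo Seoul, Lima Quito, Lima Tokyo} are in the MST → 3.

3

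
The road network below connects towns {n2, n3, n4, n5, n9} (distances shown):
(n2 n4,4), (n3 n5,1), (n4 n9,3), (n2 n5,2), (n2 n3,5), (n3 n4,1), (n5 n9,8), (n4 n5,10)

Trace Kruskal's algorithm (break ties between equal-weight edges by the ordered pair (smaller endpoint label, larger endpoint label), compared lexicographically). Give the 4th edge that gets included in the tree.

Sort edges by weight, then run Kruskal:
n3 n4 (1): add — endpoints in different components.
n3 n5 (1): add — endpoints in different components.
n2 n5 (2): add — endpoints in different components.
n4 n9 (3): add — endpoints in different components.
The 4th edge added is n4 n9.

n4-n9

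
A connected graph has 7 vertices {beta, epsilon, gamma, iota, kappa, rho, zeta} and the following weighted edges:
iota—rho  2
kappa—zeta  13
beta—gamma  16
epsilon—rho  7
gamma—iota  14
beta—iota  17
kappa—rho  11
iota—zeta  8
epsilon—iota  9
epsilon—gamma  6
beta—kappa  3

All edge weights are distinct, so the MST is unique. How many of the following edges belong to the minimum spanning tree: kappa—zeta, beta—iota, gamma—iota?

Sort edges by weight, then run Kruskal:
iota—rho (2): add — endpoints in different components.
beta—kappa (3): add — endpoints in different components.
epsilon—gamma (6): add — endpoints in different components.
epsilon—rho (7): add — endpoints in different components.
iota—zeta (8): add — endpoints in different components.
epsilon—iota (9): skip — iota and epsilon already connected.
kappa—rho (11): add — endpoints in different components.
MST edge set: {iota—rho, beta—kappa, epsilon—gamma, epsilon—rho, iota—zeta, kappa—rho}.
Of the listed edges, {} are in the MST → 0.

0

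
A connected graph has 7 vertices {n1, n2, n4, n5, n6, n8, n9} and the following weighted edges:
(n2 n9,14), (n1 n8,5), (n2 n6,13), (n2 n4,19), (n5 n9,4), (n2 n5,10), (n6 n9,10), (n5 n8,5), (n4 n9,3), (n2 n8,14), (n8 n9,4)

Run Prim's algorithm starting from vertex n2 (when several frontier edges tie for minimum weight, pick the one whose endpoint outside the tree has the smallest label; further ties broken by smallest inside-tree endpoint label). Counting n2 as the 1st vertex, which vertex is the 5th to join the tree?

Prim, starting at n2.
Step 1: cheapest edge leaving the tree is n2 n5 (10); add n5.
Step 2: cheapest edge leaving the tree is n5 n9 (4); add n9.
Step 3: cheapest edge leaving the tree is n4 n9 (3); add n4.
Step 4: cheapest edge leaving the tree is n8 n9 (4); add n8.
Step 5: cheapest edge leaving the tree is n1 n8 (5); add n1.
Step 6: cheapest edge leaving the tree is n6 n9 (10); add n6.
Vertex order: n2, n5, n9, n4, n8, n1, n6. The 5th vertex is n8.

n8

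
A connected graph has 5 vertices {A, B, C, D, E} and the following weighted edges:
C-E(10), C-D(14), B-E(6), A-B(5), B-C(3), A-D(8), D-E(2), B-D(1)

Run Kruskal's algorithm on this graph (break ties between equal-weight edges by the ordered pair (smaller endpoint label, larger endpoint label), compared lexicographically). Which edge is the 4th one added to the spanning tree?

A-B

Kruskal: consider edges lightest-first.
B-D (1): add. Components now {A} {B,D} {C} {E}
D-E (2): add. Components now {A} {B,D,E} {C}
B-C (3): add. Components now {A} {B,C,D,E}
A-B (5): add. Components now {A,B,C,D,E}
The 4th edge added is A-B.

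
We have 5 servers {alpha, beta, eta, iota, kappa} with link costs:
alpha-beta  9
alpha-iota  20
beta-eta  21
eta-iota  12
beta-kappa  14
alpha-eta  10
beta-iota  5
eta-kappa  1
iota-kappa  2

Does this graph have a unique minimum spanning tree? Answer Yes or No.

Yes

Kruskal's algorithm — process edges by increasing weight (ties by edge label):
eta-kappa (1): add — endpoints in different components.
iota-kappa (2): add — endpoints in different components.
beta-iota (5): add — endpoints in different components.
alpha-beta (9): add — endpoints in different components.
Every non-tree edge has weight strictly greater than the heaviest edge on the tree path between its endpoints, so the MST is unique.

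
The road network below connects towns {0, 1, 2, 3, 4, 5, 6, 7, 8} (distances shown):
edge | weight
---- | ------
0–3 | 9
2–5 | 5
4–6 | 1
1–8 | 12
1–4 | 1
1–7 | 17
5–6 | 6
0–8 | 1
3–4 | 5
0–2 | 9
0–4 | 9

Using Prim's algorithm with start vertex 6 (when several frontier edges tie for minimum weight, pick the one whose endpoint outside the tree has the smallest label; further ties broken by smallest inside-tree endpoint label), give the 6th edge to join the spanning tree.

0-2

Prim, starting at 6.
Step 1: frontier [4–6 1, 5–6 6] → take 4–6 (1); add 4.
Step 2: frontier [1–4 1, 3–4 5, 0–4 9, 5–6 6] → take 1–4 (1); add 1.
Step 3: frontier [1–8 12, 1–7 17, 3–4 5, 0–4 9, 5–6 6] → take 3–4 (5); add 3.
Step 4: frontier [1–8 12, 1–7 17, 0–3 9, 0–4 9, 5–6 6] → take 5–6 (6); add 5.
Step 5: frontier [1–8 12, 1–7 17, 0–3 9, 0–4 9, 2–5 5] → take 2–5 (5); add 2.
Step 6: frontier [1–8 12, 1–7 17, 0–2 9, 0–3 9, 0–4 9] → take 0–2 (9); add 0.
Step 7: frontier [0–8 1, 1–8 12, 1–7 17] → take 0–8 (1); add 8.
Step 8: frontier [1–7 17] → take 1–7 (17); add 7.
The 6th edge added is 0–2.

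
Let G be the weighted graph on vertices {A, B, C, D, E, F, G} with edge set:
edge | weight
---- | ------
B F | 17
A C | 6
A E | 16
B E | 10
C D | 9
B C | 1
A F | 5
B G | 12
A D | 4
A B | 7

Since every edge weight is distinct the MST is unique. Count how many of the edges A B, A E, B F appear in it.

Sort edges by weight, then run Kruskal:
B C (1): add. Components now {A} {B,C} {D} {E} {F} {G}
A D (4): add. Components now {A,D} {B,C} {E} {F} {G}
A F (5): add. Components now {A,D,F} {B,C} {E} {G}
A C (6): add. Components now {A,B,C,D,F} {E} {G}
A B (7): skip — A and B already connected.
C D (9): skip — C and D already connected.
B E (10): add. Components now {A,B,C,D,E,F} {G}
B G (12): add. Components now {A,B,C,D,E,F,G}
MST edge set: {B C, A D, A F, A C, B E, B G}.
Of the listed edges, {} are in the MST → 0.

0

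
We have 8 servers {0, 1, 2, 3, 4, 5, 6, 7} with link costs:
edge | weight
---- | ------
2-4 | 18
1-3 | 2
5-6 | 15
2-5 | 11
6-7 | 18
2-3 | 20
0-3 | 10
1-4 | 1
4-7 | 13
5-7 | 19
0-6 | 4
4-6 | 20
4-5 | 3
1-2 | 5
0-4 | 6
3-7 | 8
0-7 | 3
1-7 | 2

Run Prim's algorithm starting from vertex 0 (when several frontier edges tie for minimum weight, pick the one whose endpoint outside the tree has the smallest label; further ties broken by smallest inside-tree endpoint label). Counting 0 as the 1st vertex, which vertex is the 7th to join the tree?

Prim's algorithm from 0:
Step 1: cheapest edge leaving the tree is 0-7 (3); add 7.
Step 2: cheapest edge leaving the tree is 1-7 (2); add 1.
Step 3: cheapest edge leaving the tree is 1-4 (1); add 4.
Step 4: cheapest edge leaving the tree is 1-3 (2); add 3.
Step 5: cheapest edge leaving the tree is 4-5 (3); add 5.
Step 6: cheapest edge leaving the tree is 0-6 (4); add 6.
Step 7: cheapest edge leaving the tree is 1-2 (5); add 2.
Vertex order: 0, 7, 1, 4, 3, 5, 6, 2. The 7th vertex is 6.

6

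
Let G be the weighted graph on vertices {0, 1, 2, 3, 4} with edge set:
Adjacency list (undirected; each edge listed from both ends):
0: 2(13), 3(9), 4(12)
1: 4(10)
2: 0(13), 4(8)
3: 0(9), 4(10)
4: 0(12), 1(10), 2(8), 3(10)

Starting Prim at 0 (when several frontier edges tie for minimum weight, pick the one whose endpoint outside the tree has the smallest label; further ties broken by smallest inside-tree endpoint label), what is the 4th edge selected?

Grow the tree from 0 using Prim:
Step 1: cheapest edge leaving the tree is 0–3 (9); add 3.
Step 2: cheapest edge leaving the tree is 3–4 (10); add 4.
Step 3: cheapest edge leaving the tree is 2–4 (8); add 2.
Step 4: cheapest edge leaving the tree is 1–4 (10); add 1.
The 4th edge added is 1–4.

1-4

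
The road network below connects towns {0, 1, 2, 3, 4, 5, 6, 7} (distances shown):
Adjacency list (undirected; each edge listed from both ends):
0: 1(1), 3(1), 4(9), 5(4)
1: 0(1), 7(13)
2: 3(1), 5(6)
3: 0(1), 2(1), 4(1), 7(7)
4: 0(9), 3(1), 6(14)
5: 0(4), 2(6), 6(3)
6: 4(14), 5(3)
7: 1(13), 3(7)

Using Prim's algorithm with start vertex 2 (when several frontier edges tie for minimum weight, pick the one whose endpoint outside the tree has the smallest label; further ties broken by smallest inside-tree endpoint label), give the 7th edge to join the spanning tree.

3-7

Prim, starting at 2.
Step 1: cheapest edge leaving the tree is 2—3 (1); add 3.
Step 2: cheapest edge leaving the tree is 0—3 (1); add 0.
Step 3: cheapest edge leaving the tree is 0—1 (1); add 1.
Step 4: cheapest edge leaving the tree is 3—4 (1); add 4.
Step 5: cheapest edge leaving the tree is 0—5 (4); add 5.
Step 6: cheapest edge leaving the tree is 5—6 (3); add 6.
Step 7: cheapest edge leaving the tree is 3—7 (7); add 7.
The 7th edge added is 3—7.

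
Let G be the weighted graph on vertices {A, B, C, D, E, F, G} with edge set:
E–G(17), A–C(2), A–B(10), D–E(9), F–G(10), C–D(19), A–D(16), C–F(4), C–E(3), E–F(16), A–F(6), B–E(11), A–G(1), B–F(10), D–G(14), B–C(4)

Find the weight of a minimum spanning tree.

Prim's algorithm from G:
Step 1: cheapest edge leaving the tree is A–G (1); add A.
Step 2: cheapest edge leaving the tree is A–C (2); add C.
Step 3: cheapest edge leaving the tree is C–E (3); add E.
Step 4: cheapest edge leaving the tree is B–C (4); add B.
Step 5: cheapest edge leaving the tree is C–F (4); add F.
Step 6: cheapest edge leaving the tree is D–E (9); add D.
MST edges: A–G, A–C, C–E, B–C, C–F, D–E; total weight 1+2+3+4+4+9 = 23.

23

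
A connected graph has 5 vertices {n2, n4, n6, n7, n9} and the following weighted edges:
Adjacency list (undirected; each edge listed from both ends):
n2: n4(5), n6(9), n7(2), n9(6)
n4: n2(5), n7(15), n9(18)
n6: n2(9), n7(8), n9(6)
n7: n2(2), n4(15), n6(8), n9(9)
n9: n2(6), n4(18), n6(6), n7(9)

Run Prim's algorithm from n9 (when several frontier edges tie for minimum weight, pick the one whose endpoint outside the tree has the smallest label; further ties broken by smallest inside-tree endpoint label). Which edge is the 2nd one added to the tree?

Grow the tree from n9 using Prim:
Step 1: frontier [n2-n9 6, n6-n9 6, n7-n9 9, n4-n9 18] → take n2-n9 (6); add n2.
Step 2: frontier [n2-n7 2, n2-n4 5, n2-n6 9, n6-n9 6, n7-n9 9, n4-n9 18] → take n2-n7 (2); add n7.
Step 3: frontier [n2-n4 5, n2-n6 9, n6-n7 8, n4-n7 15, n6-n9 6, n4-n9 18] → take n2-n4 (5); add n4.
Step 4: frontier [n2-n6 9, n6-n7 8, n6-n9 6] → take n6-n9 (6); add n6.
The 2nd edge added is n2-n7.

n2-n7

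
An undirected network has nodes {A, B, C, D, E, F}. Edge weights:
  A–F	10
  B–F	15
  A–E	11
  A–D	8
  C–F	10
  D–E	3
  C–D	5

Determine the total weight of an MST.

41

Sort edges by weight, then run Kruskal:
D–E (3): add — endpoints in different components.
C–D (5): add — endpoints in different components.
A–D (8): add — endpoints in different components.
A–F (10): add — endpoints in different components.
C–F (10): skip — C and F already connected.
A–E (11): skip — A and E already connected.
B–F (15): add — endpoints in different components.
MST edges: D–E, C–D, A–D, A–F, B–F; total weight 3+5+8+10+15 = 41.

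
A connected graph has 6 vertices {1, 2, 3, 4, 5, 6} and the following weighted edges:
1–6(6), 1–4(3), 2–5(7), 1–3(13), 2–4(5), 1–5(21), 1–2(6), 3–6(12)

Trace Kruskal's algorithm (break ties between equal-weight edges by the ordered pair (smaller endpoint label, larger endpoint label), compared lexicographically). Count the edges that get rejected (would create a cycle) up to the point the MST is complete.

Kruskal's algorithm — process edges by increasing weight (ties by edge label):
1–4 (3): add. Components now {1,4} {2} {3} {5} {6}
2–4 (5): add. Components now {1,2,4} {3} {5} {6}
1–2 (6): skip — 1 and 2 already connected.
1–6 (6): add. Components now {1,2,4,6} {3} {5}
2–5 (7): add. Components now {1,2,4,5,6} {3}
3–6 (12): add. Components now {1,2,3,4,5,6}
Edges rejected before the tree was complete: 1.

1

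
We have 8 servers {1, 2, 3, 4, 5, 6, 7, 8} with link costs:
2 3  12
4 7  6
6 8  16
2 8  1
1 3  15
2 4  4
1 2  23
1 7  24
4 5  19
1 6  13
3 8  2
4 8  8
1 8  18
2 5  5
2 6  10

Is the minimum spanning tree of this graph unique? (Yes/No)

Sort edges by weight, then run Kruskal:
2 8 (1): add — endpoints in different components.
3 8 (2): add — endpoints in different components.
2 4 (4): add — endpoints in different components.
2 5 (5): add — endpoints in different components.
4 7 (6): add — endpoints in different components.
4 8 (8): skip — 4 and 8 already connected.
2 6 (10): add — endpoints in different components.
2 3 (12): skip — 2 and 3 already connected.
1 6 (13): add — endpoints in different components.
Every non-tree edge has weight strictly greater than the heaviest edge on the tree path between its endpoints, so the MST is unique.

Yes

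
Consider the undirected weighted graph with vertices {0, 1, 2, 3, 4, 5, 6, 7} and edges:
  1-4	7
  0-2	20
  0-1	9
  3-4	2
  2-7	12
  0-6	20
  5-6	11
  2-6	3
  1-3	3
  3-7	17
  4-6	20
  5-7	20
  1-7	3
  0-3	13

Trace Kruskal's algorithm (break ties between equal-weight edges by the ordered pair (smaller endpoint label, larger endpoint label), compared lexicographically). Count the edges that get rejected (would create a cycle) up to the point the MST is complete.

1

Kruskal's algorithm — process edges by increasing weight (ties by edge label):
3-4 (2): add — endpoints in different components.
1-3 (3): add — endpoints in different components.
1-7 (3): add — endpoints in different components.
2-6 (3): add — endpoints in different components.
1-4 (7): skip — 1 and 4 already connected.
0-1 (9): add — endpoints in different components.
5-6 (11): add — endpoints in different components.
2-7 (12): add — endpoints in different components.
Edges rejected before the tree was complete: 1.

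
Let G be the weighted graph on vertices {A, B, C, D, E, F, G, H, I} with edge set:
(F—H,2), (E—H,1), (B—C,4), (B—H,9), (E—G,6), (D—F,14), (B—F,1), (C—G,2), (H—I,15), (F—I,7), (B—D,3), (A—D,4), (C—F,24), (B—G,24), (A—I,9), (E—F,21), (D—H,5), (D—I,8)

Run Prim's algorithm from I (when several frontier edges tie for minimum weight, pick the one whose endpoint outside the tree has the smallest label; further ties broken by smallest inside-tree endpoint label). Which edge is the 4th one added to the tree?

Prim, starting at I.
Step 1: cheapest edge leaving the tree is F—I (7); add F.
Step 2: cheapest edge leaving the tree is B—F (1); add B.
Step 3: cheapest edge leaving the tree is F—H (2); add H.
Step 4: cheapest edge leaving the tree is E—H (1); add E.
Step 5: cheapest edge leaving the tree is B—D (3); add D.
Step 6: cheapest edge leaving the tree is A—D (4); add A.
Step 7: cheapest edge leaving the tree is B—C (4); add C.
Step 8: cheapest edge leaving the tree is C—G (2); add G.
The 4th edge added is E—H.

E-H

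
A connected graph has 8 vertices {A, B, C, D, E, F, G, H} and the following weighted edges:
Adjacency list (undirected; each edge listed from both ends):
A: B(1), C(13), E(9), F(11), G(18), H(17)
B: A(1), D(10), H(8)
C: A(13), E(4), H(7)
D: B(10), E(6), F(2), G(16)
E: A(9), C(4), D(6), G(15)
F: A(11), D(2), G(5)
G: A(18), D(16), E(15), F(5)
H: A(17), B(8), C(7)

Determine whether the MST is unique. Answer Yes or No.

Yes

Kruskal: consider edges lightest-first.
A B (1): add — endpoints in different components.
D F (2): add — endpoints in different components.
C E (4): add — endpoints in different components.
F G (5): add — endpoints in different components.
D E (6): add — endpoints in different components.
C H (7): add — endpoints in different components.
B H (8): add — endpoints in different components.
Every non-tree edge has weight strictly greater than the heaviest edge on the tree path between its endpoints, so the MST is unique.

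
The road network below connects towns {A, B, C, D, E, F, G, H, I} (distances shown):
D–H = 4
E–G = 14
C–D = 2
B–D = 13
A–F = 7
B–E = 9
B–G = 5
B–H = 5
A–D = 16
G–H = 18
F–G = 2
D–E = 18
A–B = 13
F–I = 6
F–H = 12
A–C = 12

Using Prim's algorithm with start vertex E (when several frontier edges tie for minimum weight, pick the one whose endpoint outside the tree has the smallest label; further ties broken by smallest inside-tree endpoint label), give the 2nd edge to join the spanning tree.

B-G

Prim, starting at E.
Step 1: cheapest edge leaving the tree is B–E (9); add B.
Step 2: cheapest edge leaving the tree is B–G (5); add G.
Step 3: cheapest edge leaving the tree is F–G (2); add F.
Step 4: cheapest edge leaving the tree is B–H (5); add H.
Step 5: cheapest edge leaving the tree is D–H (4); add D.
Step 6: cheapest edge leaving the tree is C–D (2); add C.
Step 7: cheapest edge leaving the tree is F–I (6); add I.
Step 8: cheapest edge leaving the tree is A–F (7); add A.
The 2nd edge added is B–G.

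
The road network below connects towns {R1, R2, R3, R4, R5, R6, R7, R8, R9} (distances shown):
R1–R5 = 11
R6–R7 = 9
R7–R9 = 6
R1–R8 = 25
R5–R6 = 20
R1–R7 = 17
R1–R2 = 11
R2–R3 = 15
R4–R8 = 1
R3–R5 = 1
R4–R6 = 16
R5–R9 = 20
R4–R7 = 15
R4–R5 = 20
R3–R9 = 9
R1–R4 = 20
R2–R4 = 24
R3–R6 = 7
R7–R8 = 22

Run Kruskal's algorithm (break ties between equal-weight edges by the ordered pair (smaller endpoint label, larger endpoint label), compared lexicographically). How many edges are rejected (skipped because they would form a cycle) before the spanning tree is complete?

2

Sort edges by weight, then run Kruskal:
R3–R5 (1): add — endpoints in different components.
R4–R8 (1): add — endpoints in different components.
R7–R9 (6): add — endpoints in different components.
R3–R6 (7): add — endpoints in different components.
R3–R9 (9): add — endpoints in different components.
R6–R7 (9): skip — R7 and R6 already connected.
R1–R2 (11): add — endpoints in different components.
R1–R5 (11): add — endpoints in different components.
R2–R3 (15): skip — R2 and R3 already connected.
R4–R7 (15): add — endpoints in different components.
Edges rejected before the tree was complete: 2.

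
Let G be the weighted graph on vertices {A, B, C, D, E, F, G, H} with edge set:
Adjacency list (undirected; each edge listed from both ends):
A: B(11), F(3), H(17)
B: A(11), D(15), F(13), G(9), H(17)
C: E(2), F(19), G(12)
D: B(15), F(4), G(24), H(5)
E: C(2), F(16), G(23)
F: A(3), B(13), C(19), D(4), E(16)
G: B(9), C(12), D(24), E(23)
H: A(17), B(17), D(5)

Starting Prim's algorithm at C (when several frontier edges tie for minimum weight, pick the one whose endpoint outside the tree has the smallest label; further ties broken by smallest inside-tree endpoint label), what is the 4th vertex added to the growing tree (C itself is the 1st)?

B

Prim's algorithm from C:
Step 1: cheapest edge leaving the tree is C–E (2); add E.
Step 2: cheapest edge leaving the tree is C–G (12); add G.
Step 3: cheapest edge leaving the tree is B–G (9); add B.
Step 4: cheapest edge leaving the tree is A–B (11); add A.
Step 5: cheapest edge leaving the tree is A–F (3); add F.
Step 6: cheapest edge leaving the tree is D–F (4); add D.
Step 7: cheapest edge leaving the tree is D–H (5); add H.
Vertex order: C, E, G, B, A, F, D, H. The 4th vertex is B.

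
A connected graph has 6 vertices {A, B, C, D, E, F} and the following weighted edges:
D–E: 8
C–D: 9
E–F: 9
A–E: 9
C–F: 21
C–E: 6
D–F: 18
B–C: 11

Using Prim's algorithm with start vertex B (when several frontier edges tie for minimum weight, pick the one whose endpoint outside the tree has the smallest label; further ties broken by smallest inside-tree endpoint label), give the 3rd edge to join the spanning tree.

D-E

Prim, starting at B.
Step 1: frontier [B–C 11] → take B–C (11); add C.
Step 2: frontier [C–E 6, C–D 9, C–F 21] → take C–E (6); add E.
Step 3: frontier [C–D 9, C–F 21, D–E 8, A–E 9, E–F 9] → take D–E (8); add D.
Step 4: frontier [C–F 21, D–F 18, A–E 9, E–F 9] → take A–E (9); add A.
Step 5: frontier [C–F 21, D–F 18, E–F 9] → take E–F (9); add F.
The 3rd edge added is D–E.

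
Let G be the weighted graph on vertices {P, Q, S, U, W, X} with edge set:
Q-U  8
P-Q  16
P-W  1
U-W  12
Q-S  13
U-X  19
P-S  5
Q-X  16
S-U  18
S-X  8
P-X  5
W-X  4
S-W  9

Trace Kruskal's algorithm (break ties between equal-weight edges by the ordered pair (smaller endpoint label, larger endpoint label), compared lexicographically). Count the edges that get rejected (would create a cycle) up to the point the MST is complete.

3

Kruskal's algorithm — process edges by increasing weight (ties by edge label):
P-W (1): add — endpoints in different components.
W-X (4): add — endpoints in different components.
P-S (5): add — endpoints in different components.
P-X (5): skip — X and P already connected.
Q-U (8): add — endpoints in different components.
S-X (8): skip — X and S already connected.
S-W (9): skip — W and S already connected.
U-W (12): add — endpoints in different components.
Edges rejected before the tree was complete: 3.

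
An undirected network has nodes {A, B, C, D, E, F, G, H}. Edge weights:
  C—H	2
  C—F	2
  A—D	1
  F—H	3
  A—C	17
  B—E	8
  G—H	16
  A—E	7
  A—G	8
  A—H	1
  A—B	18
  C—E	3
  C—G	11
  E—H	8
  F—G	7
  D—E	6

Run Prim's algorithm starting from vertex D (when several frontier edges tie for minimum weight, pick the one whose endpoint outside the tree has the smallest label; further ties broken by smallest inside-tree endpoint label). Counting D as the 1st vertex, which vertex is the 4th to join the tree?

Grow the tree from D using Prim:
Step 1: cheapest edge leaving the tree is A—D (1); add A.
Step 2: cheapest edge leaving the tree is A—H (1); add H.
Step 3: cheapest edge leaving the tree is C—H (2); add C.
Step 4: cheapest edge leaving the tree is C—F (2); add F.
Step 5: cheapest edge leaving the tree is C—E (3); add E.
Step 6: cheapest edge leaving the tree is F—G (7); add G.
Step 7: cheapest edge leaving the tree is B—E (8); add B.
Vertex order: D, A, H, C, F, E, G, B. The 4th vertex is C.

C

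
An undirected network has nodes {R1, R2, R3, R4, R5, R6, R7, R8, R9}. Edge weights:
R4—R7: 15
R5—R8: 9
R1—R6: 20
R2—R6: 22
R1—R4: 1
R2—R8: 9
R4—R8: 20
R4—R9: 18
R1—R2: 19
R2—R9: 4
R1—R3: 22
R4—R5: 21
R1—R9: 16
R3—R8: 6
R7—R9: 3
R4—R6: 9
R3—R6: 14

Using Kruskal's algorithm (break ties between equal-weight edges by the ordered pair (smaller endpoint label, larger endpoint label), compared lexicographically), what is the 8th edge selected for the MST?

R3-R6

Kruskal's algorithm — process edges by increasing weight (ties by edge label):
R1—R4 (1): add — endpoints in different components.
R7—R9 (3): add — endpoints in different components.
R2—R9 (4): add — endpoints in different components.
R3—R8 (6): add — endpoints in different components.
R2—R8 (9): add — endpoints in different components.
R4—R6 (9): add — endpoints in different components.
R5—R8 (9): add — endpoints in different components.
R3—R6 (14): add — endpoints in different components.
The 8th edge added is R3—R6.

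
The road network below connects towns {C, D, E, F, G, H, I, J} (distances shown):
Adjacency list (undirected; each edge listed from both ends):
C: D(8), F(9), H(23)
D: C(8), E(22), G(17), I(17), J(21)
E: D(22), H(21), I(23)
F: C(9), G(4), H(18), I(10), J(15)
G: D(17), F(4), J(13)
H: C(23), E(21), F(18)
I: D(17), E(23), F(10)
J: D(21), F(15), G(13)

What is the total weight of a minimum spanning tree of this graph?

83

Kruskal's algorithm — process edges by increasing weight (ties by edge label):
F—G (4): add — endpoints in different components.
C—D (8): add — endpoints in different components.
C—F (9): add — endpoints in different components.
F—I (10): add — endpoints in different components.
G—J (13): add — endpoints in different components.
F—J (15): skip — F and J already connected.
D—G (17): skip — D and G already connected.
D—I (17): skip — D and I already connected.
F—H (18): add — endpoints in different components.
D—J (21): skip — D and J already connected.
E—H (21): add — endpoints in different components.
MST edges: F—G, C—D, C—F, F—I, G—J, F—H, E—H; total weight 4+8+9+10+13+18+21 = 83.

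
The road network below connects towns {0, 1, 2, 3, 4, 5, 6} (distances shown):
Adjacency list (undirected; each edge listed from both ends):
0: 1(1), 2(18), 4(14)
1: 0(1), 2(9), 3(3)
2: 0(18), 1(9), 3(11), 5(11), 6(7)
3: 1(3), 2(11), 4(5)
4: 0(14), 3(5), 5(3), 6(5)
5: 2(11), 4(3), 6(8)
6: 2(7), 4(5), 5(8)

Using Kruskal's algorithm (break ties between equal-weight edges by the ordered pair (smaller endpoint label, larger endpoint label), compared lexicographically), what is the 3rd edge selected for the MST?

4-5

Sort edges by weight, then run Kruskal:
0—1 (1): add — endpoints in different components.
1—3 (3): add — endpoints in different components.
4—5 (3): add — endpoints in different components.
3—4 (5): add — endpoints in different components.
4—6 (5): add — endpoints in different components.
2—6 (7): add — endpoints in different components.
The 3rd edge added is 4—5.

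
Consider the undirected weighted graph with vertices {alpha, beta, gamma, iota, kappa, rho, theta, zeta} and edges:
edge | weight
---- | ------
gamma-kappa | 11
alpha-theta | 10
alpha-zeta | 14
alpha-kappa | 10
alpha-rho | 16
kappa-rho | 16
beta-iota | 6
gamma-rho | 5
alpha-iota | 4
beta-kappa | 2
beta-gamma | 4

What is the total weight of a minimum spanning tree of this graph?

45

Sort edges by weight, then run Kruskal:
beta-kappa (2): add — endpoints in different components.
alpha-iota (4): add — endpoints in different components.
beta-gamma (4): add — endpoints in different components.
gamma-rho (5): add — endpoints in different components.
beta-iota (6): add — endpoints in different components.
alpha-kappa (10): skip — alpha and kappa already connected.
alpha-theta (10): add — endpoints in different components.
gamma-kappa (11): skip — gamma and kappa already connected.
alpha-zeta (14): add — endpoints in different components.
MST edges: beta-kappa, alpha-iota, beta-gamma, gamma-rho, beta-iota, alpha-theta, alpha-zeta; total weight 2+4+4+5+6+10+14 = 45.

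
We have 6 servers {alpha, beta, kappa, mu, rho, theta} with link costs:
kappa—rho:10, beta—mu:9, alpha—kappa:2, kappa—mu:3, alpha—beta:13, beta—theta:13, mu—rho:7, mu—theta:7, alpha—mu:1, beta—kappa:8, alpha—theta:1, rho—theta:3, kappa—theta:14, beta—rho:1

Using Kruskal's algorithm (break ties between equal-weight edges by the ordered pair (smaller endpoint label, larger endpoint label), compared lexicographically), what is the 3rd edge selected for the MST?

beta-rho

Sort edges by weight, then run Kruskal:
alpha—mu (1): add — endpoints in different components.
alpha—theta (1): add — endpoints in different components.
beta—rho (1): add — endpoints in different components.
alpha—kappa (2): add — endpoints in different components.
kappa—mu (3): skip — mu and kappa already connected.
rho—theta (3): add — endpoints in different components.
The 3rd edge added is beta—rho.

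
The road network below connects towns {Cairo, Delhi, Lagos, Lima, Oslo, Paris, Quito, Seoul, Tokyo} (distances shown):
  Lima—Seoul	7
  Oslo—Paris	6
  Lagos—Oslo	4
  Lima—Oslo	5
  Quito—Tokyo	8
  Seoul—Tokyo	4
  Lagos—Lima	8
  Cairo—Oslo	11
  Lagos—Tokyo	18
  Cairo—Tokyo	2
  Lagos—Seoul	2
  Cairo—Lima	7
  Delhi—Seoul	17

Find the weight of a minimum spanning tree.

48

Grow the tree from Seoul using Prim:
Step 1: frontier [Lagos—Seoul 2, Seoul—Tokyo 4, Lima—Seoul 7, Delhi—Seoul 17] → take Lagos—Seoul (2); add Lagos.
Step 2: frontier [Lagos—Oslo 4, Lagos—Lima 8, Lagos—Tokyo 18, Seoul—Tokyo 4, Lima—Seoul 7, Delhi—Seoul 17] → take Lagos—Oslo (4); add Oslo.
Step 3: frontier [Lagos—Lima 8, Lagos—Tokyo 18, Lima—Oslo 5, Oslo—Paris 6, Cairo—Oslo 11, Seoul—Tokyo 4, Lima—Seoul 7, Delhi—Seoul 17] → take Seoul—Tokyo (4); add Tokyo.
Step 4: frontier [Lagos—Lima 8, Lima—Oslo 5, Oslo—Paris 6, Cairo—Oslo 11, Lima—Seoul 7, Delhi—Seoul 17, Cairo—Tokyo 2, Quito—Tokyo 8] → take Cairo—Tokyo (2); add Cairo.
Step 5: frontier [Cairo—Lima 7, Lagos—Lima 8, Lima—Oslo 5, Oslo—Paris 6, Lima—Seoul 7, Delhi—Seoul 17, Quito—Tokyo 8] → take Lima—Oslo (5); add Lima.
Step 6: frontier [Oslo—Paris 6, Delhi—Seoul 17, Quito—Tokyo 8] → take Oslo—Paris (6); add Paris.
Step 7: frontier [Delhi—Seoul 17, Quito—Tokyo 8] → take Quito—Tokyo (8); add Quito.
Step 8: frontier [Delhi—Seoul 17] → take Delhi—Seoul (17); add Delhi.
MST edges: Lagos—Seoul, Lagos—Oslo, Seoul—Tokyo, Cairo—Tokyo, Lima—Oslo, Oslo—Paris, Quito—Tokyo, Delhi—Seoul; total weight 2+4+4+2+5+6+8+17 = 48.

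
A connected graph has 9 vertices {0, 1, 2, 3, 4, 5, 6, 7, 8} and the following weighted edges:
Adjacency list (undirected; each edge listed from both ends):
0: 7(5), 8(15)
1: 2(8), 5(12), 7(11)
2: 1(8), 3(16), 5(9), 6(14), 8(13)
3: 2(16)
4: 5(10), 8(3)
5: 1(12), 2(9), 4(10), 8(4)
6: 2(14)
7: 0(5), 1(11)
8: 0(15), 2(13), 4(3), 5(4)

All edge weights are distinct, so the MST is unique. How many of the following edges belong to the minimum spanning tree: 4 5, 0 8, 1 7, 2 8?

1

Sort edges by weight, then run Kruskal:
4 8 (3): add — endpoints in different components.
5 8 (4): add — endpoints in different components.
0 7 (5): add — endpoints in different components.
1 2 (8): add — endpoints in different components.
2 5 (9): add — endpoints in different components.
4 5 (10): skip — 4 and 5 already connected.
1 7 (11): add — endpoints in different components.
1 5 (12): skip — 1 and 5 already connected.
2 8 (13): skip — 2 and 8 already connected.
2 6 (14): add — endpoints in different components.
0 8 (15): skip — 0 and 8 already connected.
2 3 (16): add — endpoints in different components.
MST edge set: {4 8, 5 8, 0 7, 1 2, 2 5, 1 7, 2 6, 2 3}.
Of the listed edges, {1 7} are in the MST → 1.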